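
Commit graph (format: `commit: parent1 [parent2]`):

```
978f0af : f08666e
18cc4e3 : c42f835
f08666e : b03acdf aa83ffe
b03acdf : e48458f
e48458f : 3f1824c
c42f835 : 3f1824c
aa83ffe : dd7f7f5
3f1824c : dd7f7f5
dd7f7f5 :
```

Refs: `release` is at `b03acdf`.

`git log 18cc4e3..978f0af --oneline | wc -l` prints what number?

5

Reachable from 978f0af: {3f1824c, 978f0af, aa83ffe, b03acdf, dd7f7f5, e48458f, f08666e}.
Reachable from 18cc4e3: {18cc4e3, 3f1824c, c42f835, dd7f7f5}.
In 978f0af's history but not 18cc4e3's: {978f0af, aa83ffe, b03acdf, e48458f, f08666e} — 5 commits.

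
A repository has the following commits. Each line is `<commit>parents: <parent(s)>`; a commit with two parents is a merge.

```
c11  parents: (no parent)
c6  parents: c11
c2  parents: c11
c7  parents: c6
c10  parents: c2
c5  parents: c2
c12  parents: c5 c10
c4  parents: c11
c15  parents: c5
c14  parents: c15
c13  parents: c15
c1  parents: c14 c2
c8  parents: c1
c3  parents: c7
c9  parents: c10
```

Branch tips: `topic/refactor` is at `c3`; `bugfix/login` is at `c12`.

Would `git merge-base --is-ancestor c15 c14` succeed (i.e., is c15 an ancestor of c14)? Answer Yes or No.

Yes

Ancestors of c14 (commits reachable by following parents): {c11, c14, c15, c2, c5}.
c15 is in that set, so it is an ancestor of c14.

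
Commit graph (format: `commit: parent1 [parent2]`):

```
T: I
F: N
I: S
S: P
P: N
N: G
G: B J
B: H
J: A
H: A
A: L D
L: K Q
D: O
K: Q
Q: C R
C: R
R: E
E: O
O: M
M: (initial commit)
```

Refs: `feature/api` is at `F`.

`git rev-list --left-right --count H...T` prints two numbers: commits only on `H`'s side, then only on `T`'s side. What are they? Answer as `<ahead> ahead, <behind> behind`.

0 ahead, 8 behind

Reachable from H: {A, C, D, E, H, K, L, M, O, Q, R}.
Reachable from T: {A, B, C, D, E, G, H, I, J, K, L, M, N, O, P, Q, R, S, T}.
Only in H's history (ahead): {} — 0.
Only in T's history (behind): {B, G, I, J, N, P, S, T} — 8.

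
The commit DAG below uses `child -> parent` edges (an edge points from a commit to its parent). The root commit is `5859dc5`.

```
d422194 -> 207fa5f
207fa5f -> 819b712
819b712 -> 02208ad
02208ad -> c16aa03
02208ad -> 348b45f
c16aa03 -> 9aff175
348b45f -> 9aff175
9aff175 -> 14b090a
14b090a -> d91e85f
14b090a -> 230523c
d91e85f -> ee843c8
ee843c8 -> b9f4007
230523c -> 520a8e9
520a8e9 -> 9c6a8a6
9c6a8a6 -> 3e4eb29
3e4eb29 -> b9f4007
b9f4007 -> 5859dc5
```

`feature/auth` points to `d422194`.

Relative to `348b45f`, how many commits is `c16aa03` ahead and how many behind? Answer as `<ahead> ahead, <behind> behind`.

Reachable from c16aa03: {14b090a, 230523c, 3e4eb29, 520a8e9, 5859dc5, 9aff175, 9c6a8a6, b9f4007, c16aa03, d91e85f, ee843c8}.
Reachable from 348b45f: {14b090a, 230523c, 348b45f, 3e4eb29, 520a8e9, 5859dc5, 9aff175, 9c6a8a6, b9f4007, d91e85f, ee843c8}.
Only in c16aa03's history (ahead): {c16aa03} — 1.
Only in 348b45f's history (behind): {348b45f} — 1.

1 ahead, 1 behind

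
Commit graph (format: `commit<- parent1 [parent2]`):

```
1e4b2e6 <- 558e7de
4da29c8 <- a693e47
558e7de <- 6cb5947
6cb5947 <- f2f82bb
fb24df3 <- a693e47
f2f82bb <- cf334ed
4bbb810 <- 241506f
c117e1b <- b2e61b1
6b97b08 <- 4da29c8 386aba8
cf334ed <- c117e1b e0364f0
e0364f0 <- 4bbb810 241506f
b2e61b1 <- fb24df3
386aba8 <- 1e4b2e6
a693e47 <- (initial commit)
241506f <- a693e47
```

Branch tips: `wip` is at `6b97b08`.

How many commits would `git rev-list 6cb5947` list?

10

Walking parent pointers from 6cb5947: reachable set = {241506f, 4bbb810, 6cb5947, a693e47, b2e61b1, c117e1b, cf334ed, e0364f0, f2f82bb, fb24df3}.
That is 10 commits.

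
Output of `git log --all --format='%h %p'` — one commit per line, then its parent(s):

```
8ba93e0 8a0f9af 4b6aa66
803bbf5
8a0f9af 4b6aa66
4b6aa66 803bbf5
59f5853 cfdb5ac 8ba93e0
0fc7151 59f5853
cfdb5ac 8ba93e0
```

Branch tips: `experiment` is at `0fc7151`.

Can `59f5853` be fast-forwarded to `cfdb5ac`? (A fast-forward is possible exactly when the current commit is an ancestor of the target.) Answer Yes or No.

No

A fast-forward from 59f5853 to cfdb5ac is possible iff 59f5853 is an ancestor of cfdb5ac.
Ancestors of cfdb5ac: {4b6aa66, 803bbf5, 8a0f9af, 8ba93e0, cfdb5ac}.
59f5853 is not among them, so fast-forward is not possible.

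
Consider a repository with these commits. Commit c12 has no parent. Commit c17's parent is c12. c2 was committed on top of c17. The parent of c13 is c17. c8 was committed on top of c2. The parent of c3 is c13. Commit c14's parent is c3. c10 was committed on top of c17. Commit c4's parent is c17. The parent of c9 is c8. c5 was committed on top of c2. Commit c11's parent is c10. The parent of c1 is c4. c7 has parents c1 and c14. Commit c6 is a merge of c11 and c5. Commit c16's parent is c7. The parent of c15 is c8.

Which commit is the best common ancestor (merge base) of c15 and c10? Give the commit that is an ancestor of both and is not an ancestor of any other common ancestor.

c17

Ancestors of c15: {c12, c15, c17, c2, c8}.
Ancestors of c10: {c10, c12, c17}.
Common ancestors: {c12, c17}.
Among these, c17 is not an ancestor of any other common ancestor — it is the merge base.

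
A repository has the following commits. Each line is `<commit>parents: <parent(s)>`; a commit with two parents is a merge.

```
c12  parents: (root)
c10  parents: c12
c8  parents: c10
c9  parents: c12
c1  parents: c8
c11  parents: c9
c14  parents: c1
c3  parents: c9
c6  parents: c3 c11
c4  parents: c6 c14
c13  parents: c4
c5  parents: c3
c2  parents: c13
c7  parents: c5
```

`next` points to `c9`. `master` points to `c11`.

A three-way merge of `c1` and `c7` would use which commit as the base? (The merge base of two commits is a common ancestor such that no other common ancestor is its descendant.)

c12

Ancestors of c1: {c1, c10, c12, c8}.
Ancestors of c7: {c12, c3, c5, c7, c9}.
Common ancestors: {c12}.
The only common ancestor is c12, so it is the merge base.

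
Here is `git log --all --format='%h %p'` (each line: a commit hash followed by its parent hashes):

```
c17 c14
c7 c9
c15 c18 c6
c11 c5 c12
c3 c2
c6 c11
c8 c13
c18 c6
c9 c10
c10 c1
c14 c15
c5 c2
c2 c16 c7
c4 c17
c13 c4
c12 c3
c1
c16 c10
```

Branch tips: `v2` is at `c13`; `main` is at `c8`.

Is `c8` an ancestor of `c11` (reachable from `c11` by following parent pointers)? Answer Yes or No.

No

Ancestors of c11: {c1, c10, c11, c12, c16, c2, c3, c5, c7, c9}.
c8 is not in that set, so it is not an ancestor of c11.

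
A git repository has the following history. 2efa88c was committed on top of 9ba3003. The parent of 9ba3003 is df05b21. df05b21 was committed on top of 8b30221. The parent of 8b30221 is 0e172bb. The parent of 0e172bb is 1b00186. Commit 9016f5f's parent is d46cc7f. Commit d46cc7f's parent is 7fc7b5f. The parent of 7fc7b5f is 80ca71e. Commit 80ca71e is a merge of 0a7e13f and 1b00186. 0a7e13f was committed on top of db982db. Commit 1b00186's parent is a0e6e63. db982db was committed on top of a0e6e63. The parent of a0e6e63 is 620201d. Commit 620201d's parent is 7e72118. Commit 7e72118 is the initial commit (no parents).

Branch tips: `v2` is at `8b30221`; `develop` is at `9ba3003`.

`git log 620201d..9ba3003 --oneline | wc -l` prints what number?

6

Reachable from 9ba3003: {0e172bb, 1b00186, 620201d, 7e72118, 8b30221, 9ba3003, a0e6e63, df05b21}.
Reachable from 620201d: {620201d, 7e72118}.
In 9ba3003's history but not 620201d's: {0e172bb, 1b00186, 8b30221, 9ba3003, a0e6e63, df05b21} — 6 commits.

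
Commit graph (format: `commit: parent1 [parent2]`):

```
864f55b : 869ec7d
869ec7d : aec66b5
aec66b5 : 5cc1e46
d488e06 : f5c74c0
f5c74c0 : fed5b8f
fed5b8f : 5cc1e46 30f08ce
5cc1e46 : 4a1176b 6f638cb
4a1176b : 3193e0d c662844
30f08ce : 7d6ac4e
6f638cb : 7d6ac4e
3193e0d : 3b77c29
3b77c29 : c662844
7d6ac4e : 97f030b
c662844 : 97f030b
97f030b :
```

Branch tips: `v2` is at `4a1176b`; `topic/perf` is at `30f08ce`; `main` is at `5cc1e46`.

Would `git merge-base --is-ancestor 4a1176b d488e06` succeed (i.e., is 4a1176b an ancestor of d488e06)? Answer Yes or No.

Yes

Ancestors of d488e06 (commits reachable by following parents): {30f08ce, 3193e0d, 3b77c29, 4a1176b, 5cc1e46, 6f638cb, 7d6ac4e, 97f030b, c662844, d488e06, f5c74c0, fed5b8f}.
4a1176b is in that set, so it is an ancestor of d488e06.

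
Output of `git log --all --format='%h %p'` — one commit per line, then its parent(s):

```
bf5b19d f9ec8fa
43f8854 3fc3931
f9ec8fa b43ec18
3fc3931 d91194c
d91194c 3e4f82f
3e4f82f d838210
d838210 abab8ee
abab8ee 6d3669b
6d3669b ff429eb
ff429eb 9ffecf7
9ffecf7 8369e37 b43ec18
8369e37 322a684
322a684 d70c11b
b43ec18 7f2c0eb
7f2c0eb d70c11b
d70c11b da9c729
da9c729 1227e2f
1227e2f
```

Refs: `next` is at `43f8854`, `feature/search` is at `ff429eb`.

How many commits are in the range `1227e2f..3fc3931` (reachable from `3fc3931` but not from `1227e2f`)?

14

Reachable from 3fc3931: {1227e2f, 322a684, 3e4f82f, 3fc3931, 6d3669b, 7f2c0eb, 8369e37, 9ffecf7, abab8ee, b43ec18, d70c11b, d838210, d91194c, da9c729, ff429eb}.
Reachable from 1227e2f: {1227e2f}.
In 3fc3931's history but not 1227e2f's: {322a684, 3e4f82f, 3fc3931, 6d3669b, 7f2c0eb, 8369e37, 9ffecf7, abab8ee, b43ec18, d70c11b, d838210, d91194c, da9c729, ff429eb} — 14 commits.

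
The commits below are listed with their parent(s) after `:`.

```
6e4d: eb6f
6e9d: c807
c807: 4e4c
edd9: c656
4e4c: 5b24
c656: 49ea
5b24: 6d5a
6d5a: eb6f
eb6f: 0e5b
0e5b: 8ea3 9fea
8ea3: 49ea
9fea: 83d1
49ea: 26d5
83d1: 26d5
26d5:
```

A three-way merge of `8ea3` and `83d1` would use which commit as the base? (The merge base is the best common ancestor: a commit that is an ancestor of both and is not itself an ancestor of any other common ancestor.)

26d5

Ancestors of 8ea3: {26d5, 49ea, 8ea3}.
Ancestors of 83d1: {26d5, 83d1}.
Common ancestors: {26d5}.
The only common ancestor is 26d5, so it is the merge base.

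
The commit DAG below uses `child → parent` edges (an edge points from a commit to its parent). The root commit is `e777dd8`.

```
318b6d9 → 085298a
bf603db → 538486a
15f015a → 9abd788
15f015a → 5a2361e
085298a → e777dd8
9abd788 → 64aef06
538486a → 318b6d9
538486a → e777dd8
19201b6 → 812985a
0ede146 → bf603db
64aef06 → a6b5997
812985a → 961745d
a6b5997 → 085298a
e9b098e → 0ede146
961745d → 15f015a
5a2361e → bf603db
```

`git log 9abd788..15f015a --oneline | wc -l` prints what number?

Reachable from 15f015a: {085298a, 15f015a, 318b6d9, 538486a, 5a2361e, 64aef06, 9abd788, a6b5997, bf603db, e777dd8}.
Reachable from 9abd788: {085298a, 64aef06, 9abd788, a6b5997, e777dd8}.
In 15f015a's history but not 9abd788's: {15f015a, 318b6d9, 538486a, 5a2361e, bf603db} — 5 commits.

5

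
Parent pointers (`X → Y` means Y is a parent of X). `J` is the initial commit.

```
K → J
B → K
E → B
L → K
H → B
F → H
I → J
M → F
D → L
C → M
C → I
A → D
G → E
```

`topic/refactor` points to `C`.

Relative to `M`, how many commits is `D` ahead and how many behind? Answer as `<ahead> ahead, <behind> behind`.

Reachable from D: {D, J, K, L}.
Reachable from M: {B, F, H, J, K, M}.
Only in D's history (ahead): {D, L} — 2.
Only in M's history (behind): {B, F, H, M} — 4.

2 ahead, 4 behind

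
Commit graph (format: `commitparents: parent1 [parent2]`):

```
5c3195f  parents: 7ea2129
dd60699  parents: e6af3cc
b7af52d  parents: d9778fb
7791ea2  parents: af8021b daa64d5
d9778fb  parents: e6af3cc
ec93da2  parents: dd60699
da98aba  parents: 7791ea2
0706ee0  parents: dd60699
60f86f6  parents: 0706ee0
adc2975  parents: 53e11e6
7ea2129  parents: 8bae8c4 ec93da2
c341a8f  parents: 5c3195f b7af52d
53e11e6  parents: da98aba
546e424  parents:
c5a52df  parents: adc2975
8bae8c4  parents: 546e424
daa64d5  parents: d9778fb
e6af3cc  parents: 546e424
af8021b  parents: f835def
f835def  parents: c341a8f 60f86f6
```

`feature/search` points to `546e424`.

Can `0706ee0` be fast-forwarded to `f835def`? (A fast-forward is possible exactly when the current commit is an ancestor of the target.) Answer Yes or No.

A fast-forward from 0706ee0 to f835def is possible iff 0706ee0 is an ancestor of f835def.
Ancestors of f835def: {0706ee0, 546e424, 5c3195f, 60f86f6, 7ea2129, 8bae8c4, b7af52d, c341a8f, d9778fb, dd60699, e6af3cc, ec93da2, f835def}.
0706ee0 is among them, so fast-forward is possible.

Yes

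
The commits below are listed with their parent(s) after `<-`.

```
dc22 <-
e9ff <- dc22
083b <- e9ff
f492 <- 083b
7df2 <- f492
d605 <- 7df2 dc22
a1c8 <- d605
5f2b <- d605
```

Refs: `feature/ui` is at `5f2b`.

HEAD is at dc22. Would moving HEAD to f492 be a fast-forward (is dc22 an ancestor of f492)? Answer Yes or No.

Yes

A fast-forward from dc22 to f492 is possible iff dc22 is an ancestor of f492.
Ancestors of f492: {083b, dc22, e9ff, f492}.
dc22 is among them, so fast-forward is possible.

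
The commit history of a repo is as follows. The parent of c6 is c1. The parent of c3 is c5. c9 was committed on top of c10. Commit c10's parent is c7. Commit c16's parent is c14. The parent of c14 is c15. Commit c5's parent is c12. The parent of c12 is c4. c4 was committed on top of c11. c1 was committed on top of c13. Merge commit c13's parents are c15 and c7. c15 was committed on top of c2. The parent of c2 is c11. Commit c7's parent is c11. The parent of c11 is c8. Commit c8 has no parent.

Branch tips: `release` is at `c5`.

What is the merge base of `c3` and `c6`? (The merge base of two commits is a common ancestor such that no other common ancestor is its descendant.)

Ancestors of c3: {c11, c12, c3, c4, c5, c8}.
Ancestors of c6: {c1, c11, c13, c15, c2, c6, c7, c8}.
Common ancestors: {c11, c8}.
Among these, c11 is not an ancestor of any other common ancestor — it is the merge base.

c11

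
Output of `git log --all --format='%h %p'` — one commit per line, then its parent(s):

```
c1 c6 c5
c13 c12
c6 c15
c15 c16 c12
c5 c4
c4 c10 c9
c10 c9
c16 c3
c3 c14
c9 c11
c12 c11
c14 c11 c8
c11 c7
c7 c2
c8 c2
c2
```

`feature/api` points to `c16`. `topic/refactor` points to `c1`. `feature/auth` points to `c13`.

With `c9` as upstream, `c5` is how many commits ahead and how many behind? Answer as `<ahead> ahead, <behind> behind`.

Reachable from c5: {c10, c11, c2, c4, c5, c7, c9}.
Reachable from c9: {c11, c2, c7, c9}.
Only in c5's history (ahead): {c10, c4, c5} — 3.
Only in c9's history (behind): {} — 0.

3 ahead, 0 behind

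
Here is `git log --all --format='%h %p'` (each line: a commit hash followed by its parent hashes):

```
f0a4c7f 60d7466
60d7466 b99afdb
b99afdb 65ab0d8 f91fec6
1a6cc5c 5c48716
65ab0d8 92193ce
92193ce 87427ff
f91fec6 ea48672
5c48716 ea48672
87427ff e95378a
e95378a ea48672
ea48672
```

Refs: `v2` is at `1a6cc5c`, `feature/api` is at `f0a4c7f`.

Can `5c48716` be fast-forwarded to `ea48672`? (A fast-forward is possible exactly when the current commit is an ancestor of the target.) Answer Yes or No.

A fast-forward from 5c48716 to ea48672 is possible iff 5c48716 is an ancestor of ea48672.
Ancestors of ea48672: {ea48672}.
5c48716 is not among them, so fast-forward is not possible.

No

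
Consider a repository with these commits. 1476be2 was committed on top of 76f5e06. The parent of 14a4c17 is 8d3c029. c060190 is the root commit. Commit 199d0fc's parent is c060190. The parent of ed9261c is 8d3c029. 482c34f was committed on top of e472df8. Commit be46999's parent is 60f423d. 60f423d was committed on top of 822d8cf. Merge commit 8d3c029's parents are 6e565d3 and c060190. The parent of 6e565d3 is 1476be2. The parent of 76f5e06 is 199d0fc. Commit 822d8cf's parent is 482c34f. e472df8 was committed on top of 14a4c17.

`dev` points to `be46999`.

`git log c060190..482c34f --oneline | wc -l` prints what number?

Reachable from 482c34f: {1476be2, 14a4c17, 199d0fc, 482c34f, 6e565d3, 76f5e06, 8d3c029, c060190, e472df8}.
Reachable from c060190: {c060190}.
In 482c34f's history but not c060190's: {1476be2, 14a4c17, 199d0fc, 482c34f, 6e565d3, 76f5e06, 8d3c029, e472df8} — 8 commits.

8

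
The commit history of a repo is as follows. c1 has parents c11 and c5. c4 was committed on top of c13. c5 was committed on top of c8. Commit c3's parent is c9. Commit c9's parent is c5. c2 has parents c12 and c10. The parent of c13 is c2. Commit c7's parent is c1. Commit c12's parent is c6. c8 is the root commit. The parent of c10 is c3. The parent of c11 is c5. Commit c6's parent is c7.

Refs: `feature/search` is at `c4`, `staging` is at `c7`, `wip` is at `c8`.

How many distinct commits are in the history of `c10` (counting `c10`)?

Walking parent pointers from c10: reachable set = {c10, c3, c5, c8, c9}.
That is 5 commits.

5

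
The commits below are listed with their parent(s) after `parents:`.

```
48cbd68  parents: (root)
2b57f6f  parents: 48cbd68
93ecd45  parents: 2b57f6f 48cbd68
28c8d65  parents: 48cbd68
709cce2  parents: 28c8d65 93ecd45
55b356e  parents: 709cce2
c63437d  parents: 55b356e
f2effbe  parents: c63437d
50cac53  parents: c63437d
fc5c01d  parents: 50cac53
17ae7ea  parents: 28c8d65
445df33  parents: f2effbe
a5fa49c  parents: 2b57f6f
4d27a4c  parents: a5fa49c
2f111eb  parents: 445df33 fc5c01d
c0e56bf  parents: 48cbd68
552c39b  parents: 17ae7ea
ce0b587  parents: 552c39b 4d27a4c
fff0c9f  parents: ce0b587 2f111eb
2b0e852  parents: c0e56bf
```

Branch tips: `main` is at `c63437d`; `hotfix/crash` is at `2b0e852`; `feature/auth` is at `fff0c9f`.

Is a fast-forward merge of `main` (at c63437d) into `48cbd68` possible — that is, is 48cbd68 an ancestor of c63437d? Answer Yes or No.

Yes

A fast-forward from 48cbd68 to c63437d is possible iff 48cbd68 is an ancestor of c63437d.
Ancestors of c63437d: {28c8d65, 2b57f6f, 48cbd68, 55b356e, 709cce2, 93ecd45, c63437d}.
48cbd68 is among them, so fast-forward is possible.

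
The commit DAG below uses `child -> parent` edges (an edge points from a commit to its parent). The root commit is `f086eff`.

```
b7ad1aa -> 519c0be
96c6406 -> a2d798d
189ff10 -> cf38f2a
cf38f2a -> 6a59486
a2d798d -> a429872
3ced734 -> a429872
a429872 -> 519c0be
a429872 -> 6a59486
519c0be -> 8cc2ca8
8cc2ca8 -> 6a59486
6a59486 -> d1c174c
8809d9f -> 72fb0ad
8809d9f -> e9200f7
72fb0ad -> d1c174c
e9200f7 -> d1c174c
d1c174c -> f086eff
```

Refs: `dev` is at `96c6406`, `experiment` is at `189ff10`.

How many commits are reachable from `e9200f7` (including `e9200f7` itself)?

Walking parent pointers from e9200f7: reachable set = {d1c174c, e9200f7, f086eff}.
That is 3 commits.

3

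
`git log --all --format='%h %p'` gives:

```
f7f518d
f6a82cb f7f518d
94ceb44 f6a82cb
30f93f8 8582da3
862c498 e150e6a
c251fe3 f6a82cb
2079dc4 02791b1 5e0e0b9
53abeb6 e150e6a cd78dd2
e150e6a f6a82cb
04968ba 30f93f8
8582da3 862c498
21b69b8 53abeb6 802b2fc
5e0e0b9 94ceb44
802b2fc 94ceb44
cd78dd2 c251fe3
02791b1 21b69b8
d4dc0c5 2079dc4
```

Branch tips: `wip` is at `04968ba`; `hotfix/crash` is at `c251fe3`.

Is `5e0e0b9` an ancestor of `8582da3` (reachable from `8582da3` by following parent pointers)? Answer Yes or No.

Ancestors of 8582da3: {8582da3, 862c498, e150e6a, f6a82cb, f7f518d}.
5e0e0b9 is not in that set, so it is not an ancestor of 8582da3.

No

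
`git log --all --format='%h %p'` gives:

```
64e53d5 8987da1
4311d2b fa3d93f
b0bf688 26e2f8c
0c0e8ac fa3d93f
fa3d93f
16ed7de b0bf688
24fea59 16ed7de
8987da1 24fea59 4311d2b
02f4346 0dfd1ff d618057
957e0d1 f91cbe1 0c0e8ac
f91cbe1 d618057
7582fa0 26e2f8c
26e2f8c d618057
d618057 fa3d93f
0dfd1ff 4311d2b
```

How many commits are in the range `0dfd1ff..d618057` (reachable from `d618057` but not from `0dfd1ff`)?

Reachable from d618057: {d618057, fa3d93f}.
Reachable from 0dfd1ff: {0dfd1ff, 4311d2b, fa3d93f}.
In d618057's history but not 0dfd1ff's: {d618057} — 1 commit.

1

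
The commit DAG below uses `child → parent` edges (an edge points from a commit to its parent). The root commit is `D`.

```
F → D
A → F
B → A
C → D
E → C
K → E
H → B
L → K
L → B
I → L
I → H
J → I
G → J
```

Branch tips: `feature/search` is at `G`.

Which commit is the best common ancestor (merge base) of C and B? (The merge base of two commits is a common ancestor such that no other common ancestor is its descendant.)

D

Ancestors of C: {C, D}.
Ancestors of B: {A, B, D, F}.
Common ancestors: {D}.
The only common ancestor is D, so it is the merge base.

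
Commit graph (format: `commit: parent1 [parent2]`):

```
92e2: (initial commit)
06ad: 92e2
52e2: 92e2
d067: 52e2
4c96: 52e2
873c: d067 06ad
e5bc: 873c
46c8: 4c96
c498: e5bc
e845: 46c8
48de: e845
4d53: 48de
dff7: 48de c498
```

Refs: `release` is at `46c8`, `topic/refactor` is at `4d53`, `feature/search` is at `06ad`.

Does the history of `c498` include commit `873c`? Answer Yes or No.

Ancestors of c498 (commits reachable by following parents): {06ad, 52e2, 873c, 92e2, c498, d067, e5bc}.
873c is in that set, so it is an ancestor of c498.

Yes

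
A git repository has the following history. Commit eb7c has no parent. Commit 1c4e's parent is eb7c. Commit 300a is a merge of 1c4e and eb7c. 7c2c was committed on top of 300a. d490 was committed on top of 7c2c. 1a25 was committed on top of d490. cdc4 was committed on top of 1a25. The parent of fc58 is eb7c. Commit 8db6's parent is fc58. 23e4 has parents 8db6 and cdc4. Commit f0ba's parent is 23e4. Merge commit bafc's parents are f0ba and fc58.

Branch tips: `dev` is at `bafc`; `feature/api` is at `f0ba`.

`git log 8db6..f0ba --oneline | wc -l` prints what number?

Reachable from f0ba: {1a25, 1c4e, 23e4, 300a, 7c2c, 8db6, cdc4, d490, eb7c, f0ba, fc58}.
Reachable from 8db6: {8db6, eb7c, fc58}.
In f0ba's history but not 8db6's: {1a25, 1c4e, 23e4, 300a, 7c2c, cdc4, d490, f0ba} — 8 commits.

8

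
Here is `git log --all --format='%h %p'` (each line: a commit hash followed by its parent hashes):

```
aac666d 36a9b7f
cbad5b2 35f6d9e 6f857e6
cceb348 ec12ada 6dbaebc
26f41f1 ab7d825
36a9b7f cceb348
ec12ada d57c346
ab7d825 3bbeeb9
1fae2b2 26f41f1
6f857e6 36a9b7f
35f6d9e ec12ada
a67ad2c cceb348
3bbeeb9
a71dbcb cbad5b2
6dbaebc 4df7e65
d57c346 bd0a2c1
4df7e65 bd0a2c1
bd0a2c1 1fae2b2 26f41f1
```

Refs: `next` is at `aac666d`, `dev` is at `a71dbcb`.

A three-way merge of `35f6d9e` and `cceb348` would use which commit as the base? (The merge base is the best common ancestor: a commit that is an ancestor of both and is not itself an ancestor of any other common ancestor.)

ec12ada

Ancestors of 35f6d9e: {1fae2b2, 26f41f1, 35f6d9e, 3bbeeb9, ab7d825, bd0a2c1, d57c346, ec12ada}.
Ancestors of cceb348: {1fae2b2, 26f41f1, 3bbeeb9, 4df7e65, 6dbaebc, ab7d825, bd0a2c1, cceb348, d57c346, ec12ada}.
Common ancestors: {1fae2b2, 26f41f1, 3bbeeb9, ab7d825, bd0a2c1, d57c346, ec12ada}.
Among these, ec12ada is not an ancestor of any other common ancestor — it is the merge base.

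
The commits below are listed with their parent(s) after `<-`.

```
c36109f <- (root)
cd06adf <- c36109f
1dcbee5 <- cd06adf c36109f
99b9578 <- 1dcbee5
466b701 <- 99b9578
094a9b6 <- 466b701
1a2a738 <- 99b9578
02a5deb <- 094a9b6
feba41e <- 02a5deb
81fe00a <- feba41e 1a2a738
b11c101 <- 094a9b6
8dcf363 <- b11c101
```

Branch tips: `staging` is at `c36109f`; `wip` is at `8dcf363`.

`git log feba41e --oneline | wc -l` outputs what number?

8

Walking parent pointers from feba41e: reachable set = {02a5deb, 094a9b6, 1dcbee5, 466b701, 99b9578, c36109f, cd06adf, feba41e}.
That is 8 commits.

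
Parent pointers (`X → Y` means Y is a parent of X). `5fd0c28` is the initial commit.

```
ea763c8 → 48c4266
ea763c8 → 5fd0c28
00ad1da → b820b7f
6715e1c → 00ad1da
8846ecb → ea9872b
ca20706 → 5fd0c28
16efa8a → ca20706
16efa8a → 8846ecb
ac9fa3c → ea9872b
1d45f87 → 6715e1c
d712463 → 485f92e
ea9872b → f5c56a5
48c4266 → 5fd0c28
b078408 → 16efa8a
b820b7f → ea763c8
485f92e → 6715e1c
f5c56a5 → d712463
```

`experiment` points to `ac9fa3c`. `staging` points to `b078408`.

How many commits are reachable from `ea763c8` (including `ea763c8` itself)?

Walking parent pointers from ea763c8: reachable set = {48c4266, 5fd0c28, ea763c8}.
That is 3 commits.

3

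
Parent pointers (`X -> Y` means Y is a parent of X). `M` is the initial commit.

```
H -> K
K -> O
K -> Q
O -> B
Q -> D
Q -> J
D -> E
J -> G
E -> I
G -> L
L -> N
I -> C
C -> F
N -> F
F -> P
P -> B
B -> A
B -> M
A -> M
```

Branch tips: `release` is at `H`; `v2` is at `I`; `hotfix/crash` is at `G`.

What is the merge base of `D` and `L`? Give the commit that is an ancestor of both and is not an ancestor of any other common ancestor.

F

Ancestors of D: {A, B, C, D, E, F, I, M, P}.
Ancestors of L: {A, B, F, L, M, N, P}.
Common ancestors: {A, B, F, M, P}.
Among these, F is not an ancestor of any other common ancestor — it is the merge base.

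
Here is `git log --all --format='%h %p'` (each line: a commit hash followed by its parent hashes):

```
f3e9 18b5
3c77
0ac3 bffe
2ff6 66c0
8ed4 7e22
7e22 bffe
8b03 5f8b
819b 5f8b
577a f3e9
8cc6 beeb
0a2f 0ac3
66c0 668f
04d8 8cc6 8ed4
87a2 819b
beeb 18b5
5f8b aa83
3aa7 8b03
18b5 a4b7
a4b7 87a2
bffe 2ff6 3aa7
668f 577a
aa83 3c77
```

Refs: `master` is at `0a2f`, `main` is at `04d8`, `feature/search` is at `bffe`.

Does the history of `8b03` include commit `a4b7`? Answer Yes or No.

No

Ancestors of 8b03: {3c77, 5f8b, 8b03, aa83}.
a4b7 is not in that set, so it is not an ancestor of 8b03.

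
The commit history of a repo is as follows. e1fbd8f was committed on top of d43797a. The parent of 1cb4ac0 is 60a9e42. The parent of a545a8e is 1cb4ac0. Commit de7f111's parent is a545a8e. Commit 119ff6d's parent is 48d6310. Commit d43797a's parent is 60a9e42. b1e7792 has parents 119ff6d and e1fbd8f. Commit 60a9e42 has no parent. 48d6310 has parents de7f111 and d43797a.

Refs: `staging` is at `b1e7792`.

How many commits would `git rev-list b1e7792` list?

9

Walking parent pointers from b1e7792: reachable set = {119ff6d, 1cb4ac0, 48d6310, 60a9e42, a545a8e, b1e7792, d43797a, de7f111, e1fbd8f}.
That is 9 commits.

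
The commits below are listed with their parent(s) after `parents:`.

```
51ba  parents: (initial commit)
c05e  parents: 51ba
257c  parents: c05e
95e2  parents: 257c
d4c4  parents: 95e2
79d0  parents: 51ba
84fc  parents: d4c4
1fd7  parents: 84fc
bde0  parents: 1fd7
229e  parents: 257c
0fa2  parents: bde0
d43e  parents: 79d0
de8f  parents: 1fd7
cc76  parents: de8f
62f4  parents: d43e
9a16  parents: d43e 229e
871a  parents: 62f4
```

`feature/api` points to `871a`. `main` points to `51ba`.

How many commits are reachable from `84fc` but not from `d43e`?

5

Reachable from 84fc: {257c, 51ba, 84fc, 95e2, c05e, d4c4}.
Reachable from d43e: {51ba, 79d0, d43e}.
In 84fc's history but not d43e's: {257c, 84fc, 95e2, c05e, d4c4} — 5 commits.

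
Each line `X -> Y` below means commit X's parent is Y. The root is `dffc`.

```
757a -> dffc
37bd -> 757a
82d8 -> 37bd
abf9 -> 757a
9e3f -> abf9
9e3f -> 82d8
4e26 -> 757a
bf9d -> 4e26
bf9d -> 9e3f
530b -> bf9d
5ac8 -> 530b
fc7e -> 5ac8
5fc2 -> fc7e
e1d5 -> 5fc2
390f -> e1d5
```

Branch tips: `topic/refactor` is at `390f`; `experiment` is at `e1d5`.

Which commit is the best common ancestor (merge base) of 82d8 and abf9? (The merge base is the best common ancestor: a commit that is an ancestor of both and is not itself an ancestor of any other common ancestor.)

757a

Ancestors of 82d8: {37bd, 757a, 82d8, dffc}.
Ancestors of abf9: {757a, abf9, dffc}.
Common ancestors: {757a, dffc}.
Among these, 757a is not an ancestor of any other common ancestor — it is the merge base.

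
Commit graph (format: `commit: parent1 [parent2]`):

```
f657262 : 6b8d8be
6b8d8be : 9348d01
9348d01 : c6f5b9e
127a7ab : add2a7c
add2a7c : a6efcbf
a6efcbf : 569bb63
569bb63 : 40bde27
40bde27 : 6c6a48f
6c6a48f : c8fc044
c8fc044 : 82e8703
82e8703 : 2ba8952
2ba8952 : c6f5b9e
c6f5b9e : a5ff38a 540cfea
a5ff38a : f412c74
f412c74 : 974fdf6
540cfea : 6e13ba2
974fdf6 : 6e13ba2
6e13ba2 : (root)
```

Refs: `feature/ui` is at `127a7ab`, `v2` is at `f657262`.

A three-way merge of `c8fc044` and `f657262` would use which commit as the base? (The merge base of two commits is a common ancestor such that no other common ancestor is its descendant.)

Ancestors of c8fc044: {2ba8952, 540cfea, 6e13ba2, 82e8703, 974fdf6, a5ff38a, c6f5b9e, c8fc044, f412c74}.
Ancestors of f657262: {540cfea, 6b8d8be, 6e13ba2, 9348d01, 974fdf6, a5ff38a, c6f5b9e, f412c74, f657262}.
Common ancestors: {540cfea, 6e13ba2, 974fdf6, a5ff38a, c6f5b9e, f412c74}.
Among these, c6f5b9e is not an ancestor of any other common ancestor — it is the merge base.

c6f5b9e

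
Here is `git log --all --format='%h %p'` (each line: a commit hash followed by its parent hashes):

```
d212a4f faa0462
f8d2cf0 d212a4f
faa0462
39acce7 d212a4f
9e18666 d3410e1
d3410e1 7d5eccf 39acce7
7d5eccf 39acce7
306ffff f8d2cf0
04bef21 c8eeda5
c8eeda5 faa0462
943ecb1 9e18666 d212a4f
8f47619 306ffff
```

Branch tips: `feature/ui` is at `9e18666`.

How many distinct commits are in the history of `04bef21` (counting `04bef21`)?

3

Walking parent pointers from 04bef21: reachable set = {04bef21, c8eeda5, faa0462}.
That is 3 commits.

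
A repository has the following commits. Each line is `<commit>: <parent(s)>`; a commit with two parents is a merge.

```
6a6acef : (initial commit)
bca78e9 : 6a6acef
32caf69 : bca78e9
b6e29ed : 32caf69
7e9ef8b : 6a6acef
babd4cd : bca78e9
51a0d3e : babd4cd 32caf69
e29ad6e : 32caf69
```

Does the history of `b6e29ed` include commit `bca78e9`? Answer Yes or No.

Ancestors of b6e29ed (commits reachable by following parents): {32caf69, 6a6acef, b6e29ed, bca78e9}.
bca78e9 is in that set, so it is an ancestor of b6e29ed.

Yes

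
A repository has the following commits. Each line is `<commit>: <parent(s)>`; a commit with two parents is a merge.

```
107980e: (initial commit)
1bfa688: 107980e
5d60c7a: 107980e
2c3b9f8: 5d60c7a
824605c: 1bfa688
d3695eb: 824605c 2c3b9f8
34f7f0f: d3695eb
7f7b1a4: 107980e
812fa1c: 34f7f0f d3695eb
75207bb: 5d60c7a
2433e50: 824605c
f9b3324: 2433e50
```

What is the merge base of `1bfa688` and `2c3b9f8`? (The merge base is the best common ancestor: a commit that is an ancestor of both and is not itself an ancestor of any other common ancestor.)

Ancestors of 1bfa688: {107980e, 1bfa688}.
Ancestors of 2c3b9f8: {107980e, 2c3b9f8, 5d60c7a}.
Common ancestors: {107980e}.
The only common ancestor is 107980e, so it is the merge base.

107980e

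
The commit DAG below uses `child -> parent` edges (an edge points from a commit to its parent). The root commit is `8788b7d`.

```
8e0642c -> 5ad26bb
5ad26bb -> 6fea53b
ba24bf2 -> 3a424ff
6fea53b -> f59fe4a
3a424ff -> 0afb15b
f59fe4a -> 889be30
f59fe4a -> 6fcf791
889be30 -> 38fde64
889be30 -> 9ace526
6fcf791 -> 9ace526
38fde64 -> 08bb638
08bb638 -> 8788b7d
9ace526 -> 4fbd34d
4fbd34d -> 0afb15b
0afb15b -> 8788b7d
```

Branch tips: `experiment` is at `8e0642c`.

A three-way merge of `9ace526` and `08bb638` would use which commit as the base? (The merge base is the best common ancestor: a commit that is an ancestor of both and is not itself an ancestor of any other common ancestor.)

Ancestors of 9ace526: {0afb15b, 4fbd34d, 8788b7d, 9ace526}.
Ancestors of 08bb638: {08bb638, 8788b7d}.
Common ancestors: {8788b7d}.
The only common ancestor is 8788b7d, so it is the merge base.

8788b7d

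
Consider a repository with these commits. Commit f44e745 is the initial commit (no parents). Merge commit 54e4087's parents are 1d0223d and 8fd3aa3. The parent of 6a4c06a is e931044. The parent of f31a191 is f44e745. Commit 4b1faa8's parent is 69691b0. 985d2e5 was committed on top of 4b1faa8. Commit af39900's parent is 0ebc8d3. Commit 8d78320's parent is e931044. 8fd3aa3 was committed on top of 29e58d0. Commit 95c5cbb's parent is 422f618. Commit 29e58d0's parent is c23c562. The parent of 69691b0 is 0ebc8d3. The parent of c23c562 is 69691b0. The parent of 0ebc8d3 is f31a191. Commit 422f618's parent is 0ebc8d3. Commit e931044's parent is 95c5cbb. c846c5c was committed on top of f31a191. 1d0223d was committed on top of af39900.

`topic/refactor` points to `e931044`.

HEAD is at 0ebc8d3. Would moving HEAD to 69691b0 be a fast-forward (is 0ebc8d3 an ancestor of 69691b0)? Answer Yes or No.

Yes

A fast-forward from 0ebc8d3 to 69691b0 is possible iff 0ebc8d3 is an ancestor of 69691b0.
Ancestors of 69691b0: {0ebc8d3, 69691b0, f31a191, f44e745}.
0ebc8d3 is among them, so fast-forward is possible.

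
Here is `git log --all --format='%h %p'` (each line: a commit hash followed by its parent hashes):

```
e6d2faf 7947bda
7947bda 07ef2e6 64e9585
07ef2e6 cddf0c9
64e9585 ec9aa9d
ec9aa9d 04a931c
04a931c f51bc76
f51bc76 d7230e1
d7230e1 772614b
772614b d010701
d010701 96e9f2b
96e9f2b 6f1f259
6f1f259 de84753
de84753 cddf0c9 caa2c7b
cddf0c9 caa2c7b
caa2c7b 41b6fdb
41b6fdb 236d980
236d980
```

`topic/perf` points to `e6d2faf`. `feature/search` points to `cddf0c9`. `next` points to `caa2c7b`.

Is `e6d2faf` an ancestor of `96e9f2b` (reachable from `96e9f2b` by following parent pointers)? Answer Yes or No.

No

Ancestors of 96e9f2b: {236d980, 41b6fdb, 6f1f259, 96e9f2b, caa2c7b, cddf0c9, de84753}.
e6d2faf is not in that set, so it is not an ancestor of 96e9f2b.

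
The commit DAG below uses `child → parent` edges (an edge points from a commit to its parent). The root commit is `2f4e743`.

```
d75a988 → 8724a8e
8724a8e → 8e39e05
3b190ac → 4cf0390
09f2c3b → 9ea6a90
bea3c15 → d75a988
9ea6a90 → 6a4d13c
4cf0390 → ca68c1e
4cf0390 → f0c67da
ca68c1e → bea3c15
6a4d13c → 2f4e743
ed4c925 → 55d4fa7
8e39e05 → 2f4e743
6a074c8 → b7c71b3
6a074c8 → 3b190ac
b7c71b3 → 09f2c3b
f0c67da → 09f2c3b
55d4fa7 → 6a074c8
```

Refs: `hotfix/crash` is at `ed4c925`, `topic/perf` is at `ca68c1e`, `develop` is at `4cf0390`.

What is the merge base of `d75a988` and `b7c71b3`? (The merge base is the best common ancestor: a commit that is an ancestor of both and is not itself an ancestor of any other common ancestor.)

2f4e743

Ancestors of d75a988: {2f4e743, 8724a8e, 8e39e05, d75a988}.
Ancestors of b7c71b3: {09f2c3b, 2f4e743, 6a4d13c, 9ea6a90, b7c71b3}.
Common ancestors: {2f4e743}.
The only common ancestor is 2f4e743, so it is the merge base.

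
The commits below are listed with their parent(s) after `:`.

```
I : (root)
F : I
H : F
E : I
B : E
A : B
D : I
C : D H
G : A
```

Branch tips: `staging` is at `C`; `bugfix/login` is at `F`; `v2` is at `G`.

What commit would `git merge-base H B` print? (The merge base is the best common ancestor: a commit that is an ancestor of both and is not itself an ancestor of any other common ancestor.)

I

Ancestors of H: {F, H, I}.
Ancestors of B: {B, E, I}.
Common ancestors: {I}.
The only common ancestor is I, so it is the merge base.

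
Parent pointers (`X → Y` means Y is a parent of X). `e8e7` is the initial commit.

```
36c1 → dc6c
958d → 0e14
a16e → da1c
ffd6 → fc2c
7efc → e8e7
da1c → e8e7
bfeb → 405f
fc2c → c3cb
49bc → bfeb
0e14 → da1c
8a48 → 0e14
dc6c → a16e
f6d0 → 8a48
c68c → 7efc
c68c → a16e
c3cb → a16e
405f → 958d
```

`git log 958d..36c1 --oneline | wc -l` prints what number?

3

Reachable from 36c1: {36c1, a16e, da1c, dc6c, e8e7}.
Reachable from 958d: {0e14, 958d, da1c, e8e7}.
In 36c1's history but not 958d's: {36c1, a16e, dc6c} — 3 commits.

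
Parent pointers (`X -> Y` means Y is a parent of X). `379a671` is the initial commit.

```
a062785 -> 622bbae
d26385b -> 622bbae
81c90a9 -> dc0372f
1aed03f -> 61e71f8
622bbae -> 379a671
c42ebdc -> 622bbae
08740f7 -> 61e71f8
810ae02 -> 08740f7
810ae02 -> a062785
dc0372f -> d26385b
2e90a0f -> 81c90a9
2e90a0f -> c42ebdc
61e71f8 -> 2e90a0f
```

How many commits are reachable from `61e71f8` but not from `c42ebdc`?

Reachable from 61e71f8: {2e90a0f, 379a671, 61e71f8, 622bbae, 81c90a9, c42ebdc, d26385b, dc0372f}.
Reachable from c42ebdc: {379a671, 622bbae, c42ebdc}.
In 61e71f8's history but not c42ebdc's: {2e90a0f, 61e71f8, 81c90a9, d26385b, dc0372f} — 5 commits.

5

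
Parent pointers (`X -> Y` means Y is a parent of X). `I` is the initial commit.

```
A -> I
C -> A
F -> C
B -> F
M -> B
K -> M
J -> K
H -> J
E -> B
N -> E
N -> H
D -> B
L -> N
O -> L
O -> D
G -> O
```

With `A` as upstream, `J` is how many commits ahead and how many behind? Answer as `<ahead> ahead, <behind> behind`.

6 ahead, 0 behind

Reachable from J: {A, B, C, F, I, J, K, M}.
Reachable from A: {A, I}.
Only in J's history (ahead): {B, C, F, J, K, M} — 6.
Only in A's history (behind): {} — 0.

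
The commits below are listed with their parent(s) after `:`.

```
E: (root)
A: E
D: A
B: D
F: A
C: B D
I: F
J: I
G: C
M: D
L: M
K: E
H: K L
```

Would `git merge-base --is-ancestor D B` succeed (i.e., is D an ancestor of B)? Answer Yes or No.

Yes

Ancestors of B (commits reachable by following parents): {A, B, D, E}.
D is in that set, so it is an ancestor of B.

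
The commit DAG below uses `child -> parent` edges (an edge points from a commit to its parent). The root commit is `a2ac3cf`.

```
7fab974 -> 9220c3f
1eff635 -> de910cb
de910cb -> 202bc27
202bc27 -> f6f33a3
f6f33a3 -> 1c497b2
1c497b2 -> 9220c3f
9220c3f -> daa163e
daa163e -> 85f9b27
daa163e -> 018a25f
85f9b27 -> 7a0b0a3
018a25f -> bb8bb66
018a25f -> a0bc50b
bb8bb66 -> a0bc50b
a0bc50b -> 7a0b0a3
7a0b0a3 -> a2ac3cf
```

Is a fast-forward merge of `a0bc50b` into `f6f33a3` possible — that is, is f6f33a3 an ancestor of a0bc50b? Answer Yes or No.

A fast-forward from f6f33a3 to a0bc50b is possible iff f6f33a3 is an ancestor of a0bc50b.
Ancestors of a0bc50b: {7a0b0a3, a0bc50b, a2ac3cf}.
f6f33a3 is not among them, so fast-forward is not possible.

No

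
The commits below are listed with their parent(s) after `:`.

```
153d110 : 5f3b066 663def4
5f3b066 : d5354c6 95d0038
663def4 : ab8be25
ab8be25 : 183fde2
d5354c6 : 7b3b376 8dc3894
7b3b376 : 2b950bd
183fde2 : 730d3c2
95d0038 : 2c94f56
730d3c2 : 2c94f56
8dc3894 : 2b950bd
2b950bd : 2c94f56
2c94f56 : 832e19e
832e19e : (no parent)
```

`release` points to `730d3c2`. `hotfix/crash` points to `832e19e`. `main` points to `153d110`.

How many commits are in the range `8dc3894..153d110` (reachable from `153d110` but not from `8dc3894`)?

9

Reachable from 153d110: {153d110, 183fde2, 2b950bd, 2c94f56, 5f3b066, 663def4, 730d3c2, 7b3b376, 832e19e, 8dc3894, 95d0038, ab8be25, d5354c6}.
Reachable from 8dc3894: {2b950bd, 2c94f56, 832e19e, 8dc3894}.
In 153d110's history but not 8dc3894's: {153d110, 183fde2, 5f3b066, 663def4, 730d3c2, 7b3b376, 95d0038, ab8be25, d5354c6} — 9 commits.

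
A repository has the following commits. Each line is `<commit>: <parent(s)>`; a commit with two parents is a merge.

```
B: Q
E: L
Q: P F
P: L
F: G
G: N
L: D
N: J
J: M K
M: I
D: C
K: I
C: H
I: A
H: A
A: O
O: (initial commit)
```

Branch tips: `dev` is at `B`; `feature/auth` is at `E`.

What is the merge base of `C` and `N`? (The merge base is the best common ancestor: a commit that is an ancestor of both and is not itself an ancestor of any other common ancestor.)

Ancestors of C: {A, C, H, O}.
Ancestors of N: {A, I, J, K, M, N, O}.
Common ancestors: {A, O}.
Among these, A is not an ancestor of any other common ancestor — it is the merge base.

A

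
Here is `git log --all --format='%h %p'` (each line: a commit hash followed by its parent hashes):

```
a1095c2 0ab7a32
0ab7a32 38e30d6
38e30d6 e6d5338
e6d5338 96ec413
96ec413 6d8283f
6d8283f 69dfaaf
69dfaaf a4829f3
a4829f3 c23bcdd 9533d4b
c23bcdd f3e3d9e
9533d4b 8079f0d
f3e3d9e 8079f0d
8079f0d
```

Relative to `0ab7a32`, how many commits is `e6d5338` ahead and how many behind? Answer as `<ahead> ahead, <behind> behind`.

0 ahead, 2 behind

Reachable from e6d5338: {69dfaaf, 6d8283f, 8079f0d, 9533d4b, 96ec413, a4829f3, c23bcdd, e6d5338, f3e3d9e}.
Reachable from 0ab7a32: {0ab7a32, 38e30d6, 69dfaaf, 6d8283f, 8079f0d, 9533d4b, 96ec413, a4829f3, c23bcdd, e6d5338, f3e3d9e}.
Only in e6d5338's history (ahead): {} — 0.
Only in 0ab7a32's history (behind): {0ab7a32, 38e30d6} — 2.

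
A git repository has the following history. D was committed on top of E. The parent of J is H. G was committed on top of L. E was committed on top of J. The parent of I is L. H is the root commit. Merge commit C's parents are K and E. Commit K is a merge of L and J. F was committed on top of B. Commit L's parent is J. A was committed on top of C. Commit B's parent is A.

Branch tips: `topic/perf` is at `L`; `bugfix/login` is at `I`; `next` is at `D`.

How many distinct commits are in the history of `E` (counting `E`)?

Walking parent pointers from E: reachable set = {E, H, J}.
That is 3 commits.

3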